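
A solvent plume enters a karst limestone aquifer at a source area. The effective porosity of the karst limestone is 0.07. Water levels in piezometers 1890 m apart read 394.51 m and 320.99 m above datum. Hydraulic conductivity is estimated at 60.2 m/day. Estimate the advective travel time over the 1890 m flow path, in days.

Hydraulic gradient i = (394.51 − 320.99) / 1890 = 73.52 / 1890 = 0.03890.
Darcy flux q = K · i = 60.20 × 0.03890 = 2.342 m/day.
Seepage velocity v = q / n_e = 2.342 / 0.07 = 33.45 m/day.
Travel time t = L / v = 1890 / 33.45 = 56.50 days.

56.5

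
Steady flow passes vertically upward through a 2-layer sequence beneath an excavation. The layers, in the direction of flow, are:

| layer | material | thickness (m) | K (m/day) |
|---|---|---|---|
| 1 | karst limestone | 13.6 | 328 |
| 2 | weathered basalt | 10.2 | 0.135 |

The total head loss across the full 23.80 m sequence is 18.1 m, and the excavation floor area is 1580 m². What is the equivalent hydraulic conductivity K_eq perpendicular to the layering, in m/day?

0.315

Flow is perpendicular to layering, so the layers act in series and the equivalent K is the thickness-weighted harmonic mean.
Total thickness L = 13.6 + 10.2 = 23.80 m.
Σ(b_i/K_i) = 13.6/328 + 10.2/0.135 = 75.60 d.
K_eq = L / Σ(b_i/K_i) = 23.80 / 75.60 = 0.3148 m/day.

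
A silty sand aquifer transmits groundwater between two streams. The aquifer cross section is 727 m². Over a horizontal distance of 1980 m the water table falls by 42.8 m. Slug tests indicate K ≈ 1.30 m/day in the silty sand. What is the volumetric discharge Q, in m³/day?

20.4

Hydraulic gradient i = Δh / L = 42.8 / 1980 = 0.02162.
Darcy's law: Q = K · A · i = 1.300 × 727.0 × 0.02162 = 20.43 m³/day.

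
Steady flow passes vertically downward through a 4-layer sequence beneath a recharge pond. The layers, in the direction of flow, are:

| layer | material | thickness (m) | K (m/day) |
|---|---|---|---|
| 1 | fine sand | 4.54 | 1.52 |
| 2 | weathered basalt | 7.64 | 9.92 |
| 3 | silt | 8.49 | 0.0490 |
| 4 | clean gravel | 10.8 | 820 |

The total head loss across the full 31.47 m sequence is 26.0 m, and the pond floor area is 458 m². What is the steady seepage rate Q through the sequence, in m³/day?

67.3

Flow is perpendicular to layering, so the layers act in series and the equivalent K is the thickness-weighted harmonic mean.
Total thickness L = 4.54 + 7.64 + 8.49 + 10.8 = 31.47 m.
Σ(b_i/K_i) = 4.54/1.52 + 7.64/9.92 + 8.49/0.0490 + 10.8/820 = 177.0 d.
K_eq = L / Σ(b_i/K_i) = 31.47 / 177.0 = 0.1778 m/day.
Q = K_eq · A · (Δh/L) = 0.1778 × 458 × (26.0/31.47) = 67.26 m³/day.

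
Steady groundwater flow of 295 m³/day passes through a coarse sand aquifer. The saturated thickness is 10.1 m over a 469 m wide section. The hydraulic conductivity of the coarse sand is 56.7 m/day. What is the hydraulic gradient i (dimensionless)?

0.00110

Cross-sectional area A = 469 × 10.1 = 4737 m².
From Q = K·A·i, i = Q / (K·A) = 295 / (56.70 × 4737) = 0.001098.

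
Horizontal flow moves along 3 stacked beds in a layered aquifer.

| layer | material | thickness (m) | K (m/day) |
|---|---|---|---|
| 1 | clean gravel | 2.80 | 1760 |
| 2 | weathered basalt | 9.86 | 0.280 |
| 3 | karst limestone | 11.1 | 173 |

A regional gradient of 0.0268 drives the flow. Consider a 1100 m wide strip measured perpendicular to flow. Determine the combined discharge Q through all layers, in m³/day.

202000

Flow is parallel to layering, so each bed carries its own Darcy discharge and the transmissivities add.
Σ(K_i·b_i) = 1760×2.80 + 0.280×9.86 + 173×11.1 = 6851 m²/day.
Hydraulic gradient i = 0.0268.
Q = Σ(K_i·b_i) · W · i = 6851 × 1100 × 0.02680 = 2.020e+05 m³/day.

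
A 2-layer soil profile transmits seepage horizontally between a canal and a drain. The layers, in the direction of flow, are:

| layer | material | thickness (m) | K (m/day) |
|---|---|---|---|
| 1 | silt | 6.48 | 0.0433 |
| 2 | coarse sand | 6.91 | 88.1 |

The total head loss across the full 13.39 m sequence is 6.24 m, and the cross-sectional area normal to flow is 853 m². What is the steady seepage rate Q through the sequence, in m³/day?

35.5

Flow is perpendicular to layering, so the layers act in series and the equivalent K is the thickness-weighted harmonic mean.
Total thickness L = 6.48 + 6.91 = 13.39 m.
Σ(b_i/K_i) = 6.48/0.0433 + 6.91/88.1 = 149.7 d.
K_eq = L / Σ(b_i/K_i) = 13.39 / 149.7 = 0.08943 m/day.
Q = K_eq · A · (Δh/L) = 0.08943 × 853 × (6.24/13.39) = 35.55 m³/day.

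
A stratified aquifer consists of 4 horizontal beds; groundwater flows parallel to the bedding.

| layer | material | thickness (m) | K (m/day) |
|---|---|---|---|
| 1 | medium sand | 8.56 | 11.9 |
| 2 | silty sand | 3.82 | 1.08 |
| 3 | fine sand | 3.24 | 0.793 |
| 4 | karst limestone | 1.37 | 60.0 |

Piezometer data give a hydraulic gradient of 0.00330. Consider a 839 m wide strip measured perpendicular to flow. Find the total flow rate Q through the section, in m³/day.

528

Flow is parallel to layering, so each bed carries its own Darcy discharge and the transmissivities add.
Σ(K_i·b_i) = 11.9×8.56 + 1.08×3.82 + 0.793×3.24 + 60.0×1.37 = 190.8 m²/day.
Hydraulic gradient i = 0.00330.
Q = Σ(K_i·b_i) · W · i = 190.8 × 839 × 0.003300 = 528.2 m³/day.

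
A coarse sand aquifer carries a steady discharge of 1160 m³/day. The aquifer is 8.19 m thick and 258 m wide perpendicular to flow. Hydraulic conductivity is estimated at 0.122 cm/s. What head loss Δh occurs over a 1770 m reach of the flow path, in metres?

9.22

Convert K: 0.122 cm/s × 864 = 105.4 m/day.
Cross-sectional area A = 258 × 8.19 = 2113 m².
From Q = K·A·i, i = Q / (K·A) = 1160 / (105.4 × 2113) = 0.005208.
Head loss Δh = i · L = 0.005208 × 1770 = 9.218 m.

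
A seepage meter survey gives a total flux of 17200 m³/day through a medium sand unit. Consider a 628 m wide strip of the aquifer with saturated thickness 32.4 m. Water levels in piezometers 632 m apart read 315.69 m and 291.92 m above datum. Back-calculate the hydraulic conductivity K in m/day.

22.5

Cross-sectional area A = 628 × 32.4 = 20347 m².
Hydraulic gradient i = (315.69 − 291.92) / 632 = 23.77 / 632 = 0.03761.
From Q = K·A·i, K = Q / (A·i) = 17200 / (20347 × 0.03761) = 22.48 m/day.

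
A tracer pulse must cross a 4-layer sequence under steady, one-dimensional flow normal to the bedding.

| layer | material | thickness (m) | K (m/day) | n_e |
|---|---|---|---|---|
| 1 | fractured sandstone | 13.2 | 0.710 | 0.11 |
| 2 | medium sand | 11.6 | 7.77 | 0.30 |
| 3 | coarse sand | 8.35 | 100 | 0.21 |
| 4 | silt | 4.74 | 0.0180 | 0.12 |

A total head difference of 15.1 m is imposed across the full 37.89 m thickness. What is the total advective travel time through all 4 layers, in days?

136

With flow normal to the layers, continuity requires the same specific discharge q through every layer.
Σ(b_i/K_i) = 13.2/0.710 + 11.6/7.77 + 8.35/100 + 4.74/0.0180 = 283.5 d.
q = Δh / Σ(b_i/K_i) = 15.1 / 283.5 = 0.05326 m/day.
In each layer the seepage velocity is v_i = q/n_i, so the layer transit time is t_i = b_i·n_i / q:
  layer 1 (fractured sandstone): t_1 = 13.2 × 0.11 / 0.05326 = 27.26 d
  layer 2 (medium sand): t_2 = 11.6 × 0.30 / 0.05326 = 65.34 d
  layer 3 (coarse sand): t_3 = 8.35 × 0.21 / 0.05326 = 32.92 d
  layer 4 (silt): t_4 = 4.74 × 0.12 / 0.05326 = 10.68 d
Total t = Σ t_i = 136.2 days.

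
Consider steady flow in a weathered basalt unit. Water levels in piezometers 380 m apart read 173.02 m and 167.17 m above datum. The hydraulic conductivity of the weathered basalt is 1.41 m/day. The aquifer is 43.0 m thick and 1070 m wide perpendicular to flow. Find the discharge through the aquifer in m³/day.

999

Cross-sectional area A = 1070 × 43.0 = 46010 m².
Hydraulic gradient i = (173.02 − 167.17) / 380 = 5.85 / 380 = 0.01539.
Darcy's law: Q = K · A · i = 1.410 × 46010 × 0.01539 = 998.7 m³/day.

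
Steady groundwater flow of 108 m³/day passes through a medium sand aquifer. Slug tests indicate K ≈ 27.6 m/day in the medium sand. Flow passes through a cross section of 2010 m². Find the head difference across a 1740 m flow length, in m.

From Q = K·A·i, i = Q / (K·A) = 108 / (27.60 × 2010) = 0.001947.
Head loss Δh = i · L = 0.001947 × 1740 = 3.387 m.

3.39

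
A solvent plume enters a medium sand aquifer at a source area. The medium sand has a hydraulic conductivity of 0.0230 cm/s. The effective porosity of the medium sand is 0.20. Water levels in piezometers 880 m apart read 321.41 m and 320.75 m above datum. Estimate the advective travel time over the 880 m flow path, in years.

32.3

Convert K: 0.0230 cm/s × 864 = 19.87 m/day.
Hydraulic gradient i = (321.41 − 320.75) / 880 = 0.66 / 880 = 0.0007500.
Darcy flux q = K · i = 19.87 × 0.0007500 = 0.01490 m/day.
Seepage velocity v = q / n_e = 0.01490 / 0.20 = 0.07452 m/day.
Travel time t = L / v = 880 / 0.07452 = 11809 days = 32.33 years.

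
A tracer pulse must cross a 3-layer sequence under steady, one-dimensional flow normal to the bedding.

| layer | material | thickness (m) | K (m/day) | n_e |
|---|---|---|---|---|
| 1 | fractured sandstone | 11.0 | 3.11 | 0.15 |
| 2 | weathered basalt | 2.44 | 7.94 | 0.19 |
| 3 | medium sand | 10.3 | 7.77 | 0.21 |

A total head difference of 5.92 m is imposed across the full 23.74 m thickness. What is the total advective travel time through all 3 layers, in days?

With flow normal to the layers, continuity requires the same specific discharge q through every layer.
Σ(b_i/K_i) = 11.0/3.11 + 2.44/7.94 + 10.3/7.77 = 5.170 d.
q = Δh / Σ(b_i/K_i) = 5.92 / 5.170 = 1.145 m/day.
In each layer the seepage velocity is v_i = q/n_i, so the layer transit time is t_i = b_i·n_i / q:
  layer 1 (fractured sandstone): t_1 = 11.0 × 0.15 / 1.145 = 1.441 d
  layer 2 (weathered basalt): t_2 = 2.44 × 0.19 / 1.145 = 0.4049 d
  layer 3 (medium sand): t_3 = 10.3 × 0.21 / 1.145 = 1.889 d
Total t = Σ t_i = 3.735 days.

3.73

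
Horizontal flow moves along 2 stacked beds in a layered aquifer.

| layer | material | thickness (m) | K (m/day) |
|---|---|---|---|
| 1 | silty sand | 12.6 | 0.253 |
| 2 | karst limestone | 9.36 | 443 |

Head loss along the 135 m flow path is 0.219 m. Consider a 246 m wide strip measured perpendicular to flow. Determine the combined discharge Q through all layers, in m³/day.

Flow is parallel to layering, so each bed carries its own Darcy discharge and the transmissivities add.
Σ(K_i·b_i) = 0.253×12.6 + 443×9.36 = 4150 m²/day.
Hydraulic gradient i = Δh / L = 0.219 / 135 = 0.001622.
Q = Σ(K_i·b_i) · W · i = 4150 × 246 × 0.001622 = 1656 m³/day.

1660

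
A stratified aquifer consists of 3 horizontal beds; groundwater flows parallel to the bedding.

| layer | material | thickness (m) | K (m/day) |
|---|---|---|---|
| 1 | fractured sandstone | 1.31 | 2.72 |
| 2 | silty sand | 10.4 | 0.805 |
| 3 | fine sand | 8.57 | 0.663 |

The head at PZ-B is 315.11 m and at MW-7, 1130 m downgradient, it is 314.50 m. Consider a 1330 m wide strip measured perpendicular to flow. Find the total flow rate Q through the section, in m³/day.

Flow is parallel to layering, so each bed carries its own Darcy discharge and the transmissivities add.
Σ(K_i·b_i) = 2.72×1.31 + 0.805×10.4 + 0.663×8.57 = 17.62 m²/day.
Hydraulic gradient i = (315.11 − 314.50) / 1130 = 0.61 / 1130 = 0.0005398.
Q = Σ(K_i·b_i) · W · i = 17.62 × 1330 × 0.0005398 = 12.65 m³/day.

12.6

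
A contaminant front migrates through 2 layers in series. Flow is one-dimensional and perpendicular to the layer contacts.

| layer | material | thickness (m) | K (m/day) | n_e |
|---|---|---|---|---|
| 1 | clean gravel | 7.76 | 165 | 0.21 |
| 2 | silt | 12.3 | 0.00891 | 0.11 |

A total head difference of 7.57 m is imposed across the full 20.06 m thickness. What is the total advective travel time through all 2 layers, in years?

With flow normal to the layers, continuity requires the same specific discharge q through every layer.
Σ(b_i/K_i) = 7.76/165 + 12.3/0.00891 = 1381 d.
q = Δh / Σ(b_i/K_i) = 7.57 / 1381 = 0.005483 m/day.
In each layer the seepage velocity is v_i = q/n_i, so the layer transit time is t_i = b_i·n_i / q:
  layer 1 (clean gravel): t_1 = 7.76 × 0.21 / 0.005483 = 297.2 d
  layer 2 (silt): t_2 = 12.3 × 0.11 / 0.005483 = 246.7 d
Total t = Σ t_i = 543.9 days = 1.489 years.

1.49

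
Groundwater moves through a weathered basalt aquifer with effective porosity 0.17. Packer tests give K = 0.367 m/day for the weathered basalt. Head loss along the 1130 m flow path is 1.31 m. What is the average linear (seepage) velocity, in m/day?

0.00250

Hydraulic gradient i = Δh / L = 1.31 / 1130 = 0.001159.
Darcy flux q = K · i = 0.3670 × 0.001159 = 0.0004255 m/day.
Seepage velocity v = q / n_e = 0.0004255 / 0.17 = 0.002503 m/day.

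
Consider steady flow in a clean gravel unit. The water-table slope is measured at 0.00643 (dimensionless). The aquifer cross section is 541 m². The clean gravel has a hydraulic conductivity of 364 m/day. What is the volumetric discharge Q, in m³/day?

1270

Hydraulic gradient i = 0.00643.
Darcy's law: Q = K · A · i = 364.0 × 541.0 × 0.006430 = 1266 m³/day.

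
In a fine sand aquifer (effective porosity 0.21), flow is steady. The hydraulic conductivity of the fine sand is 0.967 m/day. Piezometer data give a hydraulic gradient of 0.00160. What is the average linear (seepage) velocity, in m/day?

Hydraulic gradient i = 0.00160.
Darcy flux q = K · i = 0.9670 × 0.001600 = 0.001547 m/day.
Seepage velocity v = q / n_e = 0.001547 / 0.21 = 0.007368 m/day.

0.00737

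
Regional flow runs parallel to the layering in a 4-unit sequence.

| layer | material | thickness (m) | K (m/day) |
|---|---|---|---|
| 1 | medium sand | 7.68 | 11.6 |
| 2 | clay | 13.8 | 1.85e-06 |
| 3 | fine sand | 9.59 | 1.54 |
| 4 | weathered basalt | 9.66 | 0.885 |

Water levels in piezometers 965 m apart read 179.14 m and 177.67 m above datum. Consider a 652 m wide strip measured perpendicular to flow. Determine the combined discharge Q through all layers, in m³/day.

112

Flow is parallel to layering, so each bed carries its own Darcy discharge and the transmissivities add.
Σ(K_i·b_i) = 11.6×7.68 + 1.85e-06×13.8 + 1.54×9.59 + 0.885×9.66 = 112.4 m²/day.
Hydraulic gradient i = (179.14 − 177.67) / 965 = 1.47 / 965 = 0.001523.
Q = Σ(K_i·b_i) · W · i = 112.4 × 652 × 0.001523 = 111.6 m³/day.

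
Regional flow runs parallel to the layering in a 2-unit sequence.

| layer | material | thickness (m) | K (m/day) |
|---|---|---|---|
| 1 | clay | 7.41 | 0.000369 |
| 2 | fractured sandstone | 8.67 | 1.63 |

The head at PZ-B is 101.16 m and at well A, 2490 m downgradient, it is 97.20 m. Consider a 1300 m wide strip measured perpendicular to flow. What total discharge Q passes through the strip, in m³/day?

29.2

Flow is parallel to layering, so each bed carries its own Darcy discharge and the transmissivities add.
Σ(K_i·b_i) = 0.000369×7.41 + 1.63×8.67 = 14.13 m²/day.
Hydraulic gradient i = (101.16 − 97.20) / 2490 = 3.96 / 2490 = 0.001590.
Q = Σ(K_i·b_i) · W · i = 14.13 × 1300 × 0.001590 = 29.22 m³/day.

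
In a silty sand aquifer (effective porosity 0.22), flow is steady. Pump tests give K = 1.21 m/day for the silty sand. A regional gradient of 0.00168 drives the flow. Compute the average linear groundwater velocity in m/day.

0.00924

Hydraulic gradient i = 0.00168.
Darcy flux q = K · i = 1.210 × 0.001680 = 0.002033 m/day.
Seepage velocity v = q / n_e = 0.002033 / 0.22 = 0.009240 m/day.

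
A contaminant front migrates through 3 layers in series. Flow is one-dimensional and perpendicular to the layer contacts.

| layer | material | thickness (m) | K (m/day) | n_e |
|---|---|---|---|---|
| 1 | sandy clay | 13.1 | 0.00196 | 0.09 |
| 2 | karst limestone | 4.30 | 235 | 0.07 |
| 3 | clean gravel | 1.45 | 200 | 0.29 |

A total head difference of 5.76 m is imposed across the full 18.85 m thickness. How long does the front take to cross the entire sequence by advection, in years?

6.04

With flow normal to the layers, continuity requires the same specific discharge q through every layer.
Σ(b_i/K_i) = 13.1/0.00196 + 4.30/235 + 1.45/200 = 6684 d.
q = Δh / Σ(b_i/K_i) = 5.76 / 6684 = 0.0008618 m/day.
In each layer the seepage velocity is v_i = q/n_i, so the layer transit time is t_i = b_i·n_i / q:
  layer 1 (sandy clay): t_1 = 13.1 × 0.09 / 0.0008618 = 1368 d
  layer 2 (karst limestone): t_2 = 4.30 × 0.07 / 0.0008618 = 349.3 d
  layer 3 (clean gravel): t_3 = 1.45 × 0.29 / 0.0008618 = 487.9 d
Total t = Σ t_i = 2205 days = 6.038 years.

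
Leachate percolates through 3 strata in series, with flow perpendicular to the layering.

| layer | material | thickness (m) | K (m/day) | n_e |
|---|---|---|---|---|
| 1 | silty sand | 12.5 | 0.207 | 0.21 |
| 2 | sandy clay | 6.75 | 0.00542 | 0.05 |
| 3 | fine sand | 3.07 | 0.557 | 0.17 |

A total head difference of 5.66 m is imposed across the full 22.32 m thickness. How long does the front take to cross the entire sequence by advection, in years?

With flow normal to the layers, continuity requires the same specific discharge q through every layer.
Σ(b_i/K_i) = 12.5/0.207 + 6.75/0.00542 + 3.07/0.557 = 1311 d.
q = Δh / Σ(b_i/K_i) = 5.66 / 1311 = 0.004316 m/day.
In each layer the seepage velocity is v_i = q/n_i, so the layer transit time is t_i = b_i·n_i / q:
  layer 1 (silty sand): t_1 = 12.5 × 0.21 / 0.004316 = 608.1 d
  layer 2 (sandy clay): t_2 = 6.75 × 0.05 / 0.004316 = 78.19 d
  layer 3 (fine sand): t_3 = 3.07 × 0.17 / 0.004316 = 120.9 d
Total t = Σ t_i = 807.3 days = 2.210 years.

2.21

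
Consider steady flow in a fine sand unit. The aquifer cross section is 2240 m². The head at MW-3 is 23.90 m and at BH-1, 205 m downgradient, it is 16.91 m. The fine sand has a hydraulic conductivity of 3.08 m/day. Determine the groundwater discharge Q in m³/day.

Hydraulic gradient i = (23.90 − 16.91) / 205 = 6.99 / 205 = 0.03410.
Darcy's law: Q = K · A · i = 3.080 × 2240 × 0.03410 = 235.2 m³/day.

235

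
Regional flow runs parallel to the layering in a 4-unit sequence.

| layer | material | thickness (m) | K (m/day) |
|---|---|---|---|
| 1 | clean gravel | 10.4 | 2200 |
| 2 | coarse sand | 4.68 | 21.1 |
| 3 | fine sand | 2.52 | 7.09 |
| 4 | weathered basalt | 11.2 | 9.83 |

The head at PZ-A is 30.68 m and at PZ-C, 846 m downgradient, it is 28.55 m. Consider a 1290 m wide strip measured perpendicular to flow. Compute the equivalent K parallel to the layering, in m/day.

802

Flow is parallel to layering, so each bed carries its own Darcy discharge and the transmissivities add.
Σ(K_i·b_i) = 2200×10.4 + 21.1×4.68 + 7.09×2.52 + 9.83×11.2 = 23107 m²/day.
Total thickness b = 28.80 m, so K_eq = Σ(K_i·b_i)/b = 802.3 m/day.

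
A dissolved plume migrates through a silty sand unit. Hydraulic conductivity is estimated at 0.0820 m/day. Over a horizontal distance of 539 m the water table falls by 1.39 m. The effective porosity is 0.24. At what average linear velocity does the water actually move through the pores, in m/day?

Hydraulic gradient i = Δh / L = 1.39 / 539 = 0.002579.
Darcy flux q = K · i = 0.08200 × 0.002579 = 0.0002115 m/day.
Seepage velocity v = q / n_e = 0.0002115 / 0.24 = 0.0008811 m/day.

0.000881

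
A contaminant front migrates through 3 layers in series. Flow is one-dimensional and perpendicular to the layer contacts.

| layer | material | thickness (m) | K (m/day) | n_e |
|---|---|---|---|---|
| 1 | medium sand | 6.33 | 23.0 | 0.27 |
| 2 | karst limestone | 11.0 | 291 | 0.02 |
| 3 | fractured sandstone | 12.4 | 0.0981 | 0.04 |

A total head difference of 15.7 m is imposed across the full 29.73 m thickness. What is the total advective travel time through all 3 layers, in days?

With flow normal to the layers, continuity requires the same specific discharge q through every layer.
Σ(b_i/K_i) = 6.33/23.0 + 11.0/291 + 12.4/0.0981 = 126.7 d.
q = Δh / Σ(b_i/K_i) = 15.7 / 126.7 = 0.1239 m/day.
In each layer the seepage velocity is v_i = q/n_i, so the layer transit time is t_i = b_i·n_i / q:
  layer 1 (medium sand): t_1 = 6.33 × 0.27 / 0.1239 = 13.79 d
  layer 2 (karst limestone): t_2 = 11.0 × 0.02 / 0.1239 = 1.776 d
  layer 3 (fractured sandstone): t_3 = 12.4 × 0.04 / 0.1239 = 4.003 d
Total t = Σ t_i = 19.57 days.

19.6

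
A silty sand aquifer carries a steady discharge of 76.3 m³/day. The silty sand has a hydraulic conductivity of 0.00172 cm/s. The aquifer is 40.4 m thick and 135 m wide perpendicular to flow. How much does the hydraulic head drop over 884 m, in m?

8.32

Convert K: 0.00172 cm/s × 864 = 1.486 m/day.
Cross-sectional area A = 135 × 40.4 = 5454 m².
From Q = K·A·i, i = Q / (K·A) = 76.3 / (1.486 × 5454) = 0.009414.
Head loss Δh = i · L = 0.009414 × 884 = 8.322 m.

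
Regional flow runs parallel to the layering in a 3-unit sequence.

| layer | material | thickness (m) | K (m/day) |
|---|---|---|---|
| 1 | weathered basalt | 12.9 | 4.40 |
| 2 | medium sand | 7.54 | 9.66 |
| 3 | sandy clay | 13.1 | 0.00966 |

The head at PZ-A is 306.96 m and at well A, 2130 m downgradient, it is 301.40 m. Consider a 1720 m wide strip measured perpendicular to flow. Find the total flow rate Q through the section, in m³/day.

Flow is parallel to layering, so each bed carries its own Darcy discharge and the transmissivities add.
Σ(K_i·b_i) = 4.40×12.9 + 9.66×7.54 + 0.00966×13.1 = 129.7 m²/day.
Hydraulic gradient i = (306.96 − 301.40) / 2130 = 5.56 / 2130 = 0.002610.
Q = Σ(K_i·b_i) · W · i = 129.7 × 1720 × 0.002610 = 582.4 m³/day.

582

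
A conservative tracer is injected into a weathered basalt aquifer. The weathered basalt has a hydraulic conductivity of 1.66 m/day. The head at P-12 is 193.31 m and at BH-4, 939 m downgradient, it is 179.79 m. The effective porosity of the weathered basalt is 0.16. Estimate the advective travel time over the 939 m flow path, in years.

17.2

Hydraulic gradient i = (193.31 − 179.79) / 939 = 13.52 / 939 = 0.01440.
Darcy flux q = K · i = 1.660 × 0.01440 = 0.02390 m/day.
Seepage velocity v = q / n_e = 0.02390 / 0.16 = 0.1494 m/day.
Travel time t = L / v = 939 / 0.1494 = 6286 days = 17.21 years.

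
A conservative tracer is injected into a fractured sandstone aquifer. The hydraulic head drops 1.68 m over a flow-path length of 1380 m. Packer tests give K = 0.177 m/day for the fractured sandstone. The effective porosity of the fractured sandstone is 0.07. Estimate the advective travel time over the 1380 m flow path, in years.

Hydraulic gradient i = Δh / L = 1.68 / 1380 = 0.001217.
Darcy flux q = K · i = 0.1770 × 0.001217 = 0.0002155 m/day.
Seepage velocity v = q / n_e = 0.0002155 / 0.07 = 0.003078 m/day.
Travel time t = L / v = 1380 / 0.003078 = 4.483e+05 days = 1227 years.

1230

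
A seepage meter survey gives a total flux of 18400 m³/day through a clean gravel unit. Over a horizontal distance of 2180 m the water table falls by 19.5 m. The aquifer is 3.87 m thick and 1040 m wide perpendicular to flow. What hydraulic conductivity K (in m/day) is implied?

Cross-sectional area A = 1040 × 3.87 = 4025 m².
Hydraulic gradient i = Δh / L = 19.5 / 2180 = 0.008945.
From Q = K·A·i, K = Q / (A·i) = 18400 / (4025 × 0.008945) = 511.1 m/day.

511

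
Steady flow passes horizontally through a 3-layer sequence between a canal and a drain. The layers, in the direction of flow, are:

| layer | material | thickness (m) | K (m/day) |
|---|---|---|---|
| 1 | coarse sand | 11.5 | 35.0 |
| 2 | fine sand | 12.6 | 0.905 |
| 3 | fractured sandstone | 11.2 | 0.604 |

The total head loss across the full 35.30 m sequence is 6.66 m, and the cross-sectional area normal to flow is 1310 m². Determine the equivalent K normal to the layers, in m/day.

1.08

Flow is perpendicular to layering, so the layers act in series and the equivalent K is the thickness-weighted harmonic mean.
Total thickness L = 11.5 + 12.6 + 11.2 = 35.30 m.
Σ(b_i/K_i) = 11.5/35.0 + 12.6/0.905 + 11.2/0.604 = 32.79 d.
K_eq = L / Σ(b_i/K_i) = 35.30 / 32.79 = 1.076 m/day.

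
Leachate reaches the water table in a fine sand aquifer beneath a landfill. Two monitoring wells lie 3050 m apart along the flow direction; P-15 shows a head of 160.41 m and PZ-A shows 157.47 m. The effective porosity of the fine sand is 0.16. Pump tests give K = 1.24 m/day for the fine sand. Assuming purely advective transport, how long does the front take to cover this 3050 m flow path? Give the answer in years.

Hydraulic gradient i = (160.41 − 157.47) / 3050 = 2.94 / 3050 = 0.0009639.
Darcy flux q = K · i = 1.240 × 0.0009639 = 0.001195 m/day.
Seepage velocity v = q / n_e = 0.001195 / 0.16 = 0.007470 m/day.
Travel time t = L / v = 3050 / 0.007470 = 4.083e+05 days = 1118 years.

1120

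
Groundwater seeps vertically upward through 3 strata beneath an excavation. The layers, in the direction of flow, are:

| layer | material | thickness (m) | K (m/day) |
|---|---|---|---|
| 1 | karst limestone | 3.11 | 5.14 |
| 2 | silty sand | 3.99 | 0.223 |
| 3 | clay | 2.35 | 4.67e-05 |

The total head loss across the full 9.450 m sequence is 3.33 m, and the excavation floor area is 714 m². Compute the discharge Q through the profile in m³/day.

Flow is perpendicular to layering, so the layers act in series and the equivalent K is the thickness-weighted harmonic mean.
Total thickness L = 3.11 + 3.99 + 2.35 = 9.450 m.
Σ(b_i/K_i) = 3.11/5.14 + 3.99/0.223 + 2.35/4.67e-05 = 50340 d.
K_eq = L / Σ(b_i/K_i) = 9.450 / 50340 = 0.0001877 m/day.
Q = K_eq · A · (Δh/L) = 0.0001877 × 714 × (3.33/9.450) = 0.04723 m³/day.

0.0472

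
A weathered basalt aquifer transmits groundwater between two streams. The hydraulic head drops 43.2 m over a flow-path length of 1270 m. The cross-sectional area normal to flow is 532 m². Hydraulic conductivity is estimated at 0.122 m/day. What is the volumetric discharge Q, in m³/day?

2.21

Hydraulic gradient i = Δh / L = 43.2 / 1270 = 0.03402.
Darcy's law: Q = K · A · i = 0.1220 × 532.0 × 0.03402 = 2.208 m³/day.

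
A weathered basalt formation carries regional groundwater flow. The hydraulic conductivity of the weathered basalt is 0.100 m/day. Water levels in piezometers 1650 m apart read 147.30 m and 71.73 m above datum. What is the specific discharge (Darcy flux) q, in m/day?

Hydraulic gradient i = (147.30 − 71.73) / 1650 = 75.57 / 1650 = 0.04580.
Specific discharge q = K · i = 0.1000 × 0.04580 = 0.004580 m/day.

0.00458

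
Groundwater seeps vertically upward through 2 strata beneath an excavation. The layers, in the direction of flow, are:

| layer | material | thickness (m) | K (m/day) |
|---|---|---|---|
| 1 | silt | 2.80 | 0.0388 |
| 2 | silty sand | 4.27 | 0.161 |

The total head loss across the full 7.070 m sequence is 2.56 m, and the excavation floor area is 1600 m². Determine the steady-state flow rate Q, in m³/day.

41.5

Flow is perpendicular to layering, so the layers act in series and the equivalent K is the thickness-weighted harmonic mean.
Total thickness L = 2.80 + 4.27 = 7.070 m.
Σ(b_i/K_i) = 2.80/0.0388 + 4.27/0.161 = 98.69 d.
K_eq = L / Σ(b_i/K_i) = 7.070 / 98.69 = 0.07164 m/day.
Q = K_eq · A · (Δh/L) = 0.07164 × 1600 × (2.56/7.070) = 41.51 m³/day.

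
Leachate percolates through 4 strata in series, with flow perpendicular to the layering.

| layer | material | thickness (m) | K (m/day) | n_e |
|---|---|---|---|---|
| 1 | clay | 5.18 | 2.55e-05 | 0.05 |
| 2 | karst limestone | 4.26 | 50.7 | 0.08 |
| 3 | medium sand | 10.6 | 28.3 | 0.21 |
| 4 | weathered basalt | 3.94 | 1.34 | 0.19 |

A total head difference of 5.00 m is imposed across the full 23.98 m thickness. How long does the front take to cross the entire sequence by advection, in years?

With flow normal to the layers, continuity requires the same specific discharge q through every layer.
Σ(b_i/K_i) = 5.18/2.55e-05 + 4.26/50.7 + 10.6/28.3 + 3.94/1.34 = 2.031e+05 d.
q = Δh / Σ(b_i/K_i) = 5.00 / 2.031e+05 = 2.461e-05 m/day.
In each layer the seepage velocity is v_i = q/n_i, so the layer transit time is t_i = b_i·n_i / q:
  layer 1 (clay): t_1 = 5.18 × 0.05 / 2.461e-05 = 10523 d
  layer 2 (karst limestone): t_2 = 4.26 × 0.08 / 2.461e-05 = 13846 d
  layer 3 (medium sand): t_3 = 10.6 × 0.21 / 2.461e-05 = 90438 d
  layer 4 (weathered basalt): t_4 = 3.94 × 0.19 / 2.461e-05 = 30414 d
Total t = Σ t_i = 1.452e+05 days = 397.6 years.

398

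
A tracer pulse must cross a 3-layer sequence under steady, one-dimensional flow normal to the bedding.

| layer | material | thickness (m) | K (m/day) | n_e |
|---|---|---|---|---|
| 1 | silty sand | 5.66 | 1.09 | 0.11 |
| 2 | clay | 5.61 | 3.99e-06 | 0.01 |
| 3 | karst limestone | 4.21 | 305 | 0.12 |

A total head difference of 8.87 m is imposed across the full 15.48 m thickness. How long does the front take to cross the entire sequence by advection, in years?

514

With flow normal to the layers, continuity requires the same specific discharge q through every layer.
Σ(b_i/K_i) = 5.66/1.09 + 5.61/3.99e-06 + 4.21/305 = 1.406e+06 d.
q = Δh / Σ(b_i/K_i) = 8.87 / 1.406e+06 = 6.309e-06 m/day.
In each layer the seepage velocity is v_i = q/n_i, so the layer transit time is t_i = b_i·n_i / q:
  layer 1 (silty sand): t_1 = 5.66 × 0.11 / 6.309e-06 = 98691 d
  layer 2 (clay): t_2 = 5.61 × 0.01 / 6.309e-06 = 8893 d
  layer 3 (karst limestone): t_3 = 4.21 × 0.12 / 6.309e-06 = 80081 d
Total t = Σ t_i = 1.877e+05 days = 513.8 years.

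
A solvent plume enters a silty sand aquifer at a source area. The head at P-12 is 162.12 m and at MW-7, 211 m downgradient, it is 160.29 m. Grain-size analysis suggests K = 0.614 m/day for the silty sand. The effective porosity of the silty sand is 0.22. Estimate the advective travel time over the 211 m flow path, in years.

23.9

Hydraulic gradient i = (162.12 − 160.29) / 211 = 1.83 / 211 = 0.008673.
Darcy flux q = K · i = 0.6140 × 0.008673 = 0.005325 m/day.
Seepage velocity v = q / n_e = 0.005325 / 0.22 = 0.02421 m/day.
Travel time t = L / v = 211 / 0.02421 = 8717 days = 23.87 years.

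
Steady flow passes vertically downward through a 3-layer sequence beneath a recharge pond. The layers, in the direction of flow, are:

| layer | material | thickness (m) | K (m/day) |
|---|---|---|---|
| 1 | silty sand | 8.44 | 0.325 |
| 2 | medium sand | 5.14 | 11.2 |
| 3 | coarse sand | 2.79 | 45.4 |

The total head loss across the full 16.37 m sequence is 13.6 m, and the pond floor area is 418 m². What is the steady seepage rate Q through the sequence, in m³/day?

Flow is perpendicular to layering, so the layers act in series and the equivalent K is the thickness-weighted harmonic mean.
Total thickness L = 8.44 + 5.14 + 2.79 = 16.37 m.
Σ(b_i/K_i) = 8.44/0.325 + 5.14/11.2 + 2.79/45.4 = 26.49 d.
K_eq = L / Σ(b_i/K_i) = 16.37 / 26.49 = 0.6180 m/day.
Q = K_eq · A · (Δh/L) = 0.6180 × 418 × (13.6/16.37) = 214.6 m³/day.

215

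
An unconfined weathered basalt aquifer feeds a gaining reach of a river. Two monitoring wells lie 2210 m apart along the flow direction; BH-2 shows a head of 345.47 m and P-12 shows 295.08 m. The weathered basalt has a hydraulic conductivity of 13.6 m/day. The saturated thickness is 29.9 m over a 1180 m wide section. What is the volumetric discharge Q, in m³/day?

Cross-sectional area A = 1180 × 29.9 = 35282 m².
Hydraulic gradient i = (345.47 − 295.08) / 2210 = 50.39 / 2210 = 0.02280.
Darcy's law: Q = K · A · i = 13.60 × 35282 × 0.02280 = 10941 m³/day.

10900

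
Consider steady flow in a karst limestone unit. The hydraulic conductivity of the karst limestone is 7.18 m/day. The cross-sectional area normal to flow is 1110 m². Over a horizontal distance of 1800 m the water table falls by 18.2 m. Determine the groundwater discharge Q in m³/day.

Hydraulic gradient i = Δh / L = 18.2 / 1800 = 0.01011.
Darcy's law: Q = K · A · i = 7.180 × 1110 × 0.01011 = 80.58 m³/day.

80.6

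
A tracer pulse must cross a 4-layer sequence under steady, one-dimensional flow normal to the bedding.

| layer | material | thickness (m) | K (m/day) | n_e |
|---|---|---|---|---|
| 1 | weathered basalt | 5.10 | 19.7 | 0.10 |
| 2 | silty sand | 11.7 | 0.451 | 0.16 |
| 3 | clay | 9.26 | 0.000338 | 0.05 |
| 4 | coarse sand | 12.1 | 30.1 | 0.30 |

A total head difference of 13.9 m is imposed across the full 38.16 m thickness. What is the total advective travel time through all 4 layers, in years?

With flow normal to the layers, continuity requires the same specific discharge q through every layer.
Σ(b_i/K_i) = 5.10/19.7 + 11.7/0.451 + 9.26/0.000338 + 12.1/30.1 = 27423 d.
q = Δh / Σ(b_i/K_i) = 13.9 / 27423 = 0.0005069 m/day.
In each layer the seepage velocity is v_i = q/n_i, so the layer transit time is t_i = b_i·n_i / q:
  layer 1 (weathered basalt): t_1 = 5.10 × 0.10 / 0.0005069 = 1006 d
  layer 2 (silty sand): t_2 = 11.7 × 0.16 / 0.0005069 = 3693 d
  layer 3 (clay): t_3 = 9.26 × 0.05 / 0.0005069 = 913.4 d
  layer 4 (coarse sand): t_4 = 12.1 × 0.30 / 0.0005069 = 7162 d
Total t = Σ t_i = 12774 days = 34.97 years.

35.0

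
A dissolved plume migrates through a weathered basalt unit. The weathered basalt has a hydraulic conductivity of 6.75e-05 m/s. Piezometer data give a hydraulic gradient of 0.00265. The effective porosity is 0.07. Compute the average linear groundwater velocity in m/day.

Convert K: 6.75e-05 m/s × 86400 = 5.832 m/day.
Hydraulic gradient i = 0.00265.
Darcy flux q = K · i = 5.832 × 0.002650 = 0.01545 m/day.
Seepage velocity v = q / n_e = 0.01545 / 0.07 = 0.2208 m/day.

0.221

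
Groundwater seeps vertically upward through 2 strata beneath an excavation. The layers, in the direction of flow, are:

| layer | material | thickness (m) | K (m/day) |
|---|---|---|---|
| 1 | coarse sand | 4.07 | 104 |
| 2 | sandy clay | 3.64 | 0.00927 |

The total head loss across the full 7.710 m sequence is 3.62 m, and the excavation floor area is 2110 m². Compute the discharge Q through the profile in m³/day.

Flow is perpendicular to layering, so the layers act in series and the equivalent K is the thickness-weighted harmonic mean.
Total thickness L = 4.07 + 3.64 = 7.710 m.
Σ(b_i/K_i) = 4.07/104 + 3.64/0.00927 = 392.7 d.
K_eq = L / Σ(b_i/K_i) = 7.710 / 392.7 = 0.01963 m/day.
Q = K_eq · A · (Δh/L) = 0.01963 × 2110 × (3.62/7.710) = 19.45 m³/day.

19.5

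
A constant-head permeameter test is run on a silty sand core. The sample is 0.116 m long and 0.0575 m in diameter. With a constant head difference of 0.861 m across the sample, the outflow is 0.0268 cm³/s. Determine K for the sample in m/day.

Cross-sectional area A = π·(d/2)² = π × (0.0575/2)² = 0.002597 m².
Convert discharge: 0.0268 cm³/s = 2.680e-08 m³/s.
Darcy's law rearranged: K = Q·L / (A·Δh) = 2.680e-08 × 0.116 / (0.002597 × 0.861) = 1.390e-06 m/s = 0.1201 m/day.

0.120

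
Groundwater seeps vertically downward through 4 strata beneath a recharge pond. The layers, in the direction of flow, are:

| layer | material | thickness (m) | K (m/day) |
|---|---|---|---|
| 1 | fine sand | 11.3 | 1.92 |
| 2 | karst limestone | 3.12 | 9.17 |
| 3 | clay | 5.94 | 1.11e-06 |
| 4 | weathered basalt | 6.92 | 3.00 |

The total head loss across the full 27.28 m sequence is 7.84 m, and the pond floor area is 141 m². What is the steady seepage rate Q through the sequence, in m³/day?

0.000207

Flow is perpendicular to layering, so the layers act in series and the equivalent K is the thickness-weighted harmonic mean.
Total thickness L = 11.3 + 3.12 + 5.94 + 6.92 = 27.28 m.
Σ(b_i/K_i) = 11.3/1.92 + 3.12/9.17 + 5.94/1.11e-06 + 6.92/3.00 = 5.351e+06 d.
K_eq = L / Σ(b_i/K_i) = 27.28 / 5.351e+06 = 5.098e-06 m/day.
Q = K_eq · A · (Δh/L) = 5.098e-06 × 141 × (7.84/27.28) = 0.0002066 m³/day.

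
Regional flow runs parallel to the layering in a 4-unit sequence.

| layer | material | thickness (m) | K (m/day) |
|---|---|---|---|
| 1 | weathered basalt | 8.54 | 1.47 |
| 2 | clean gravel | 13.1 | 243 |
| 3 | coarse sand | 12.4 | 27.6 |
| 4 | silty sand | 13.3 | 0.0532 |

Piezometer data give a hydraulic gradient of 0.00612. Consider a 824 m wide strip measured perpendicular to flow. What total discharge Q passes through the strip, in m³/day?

17800

Flow is parallel to layering, so each bed carries its own Darcy discharge and the transmissivities add.
Σ(K_i·b_i) = 1.47×8.54 + 243×13.1 + 27.6×12.4 + 0.0532×13.3 = 3539 m²/day.
Hydraulic gradient i = 0.00612.
Q = Σ(K_i·b_i) · W · i = 3539 × 824 × 0.006120 = 17846 m³/day.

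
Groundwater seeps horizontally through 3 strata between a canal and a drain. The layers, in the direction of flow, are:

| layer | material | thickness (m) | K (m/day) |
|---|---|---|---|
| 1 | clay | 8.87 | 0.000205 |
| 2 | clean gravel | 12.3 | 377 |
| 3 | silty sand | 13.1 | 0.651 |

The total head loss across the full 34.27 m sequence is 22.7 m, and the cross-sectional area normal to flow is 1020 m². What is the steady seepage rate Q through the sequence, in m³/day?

Flow is perpendicular to layering, so the layers act in series and the equivalent K is the thickness-weighted harmonic mean.
Total thickness L = 8.87 + 12.3 + 13.1 = 34.27 m.
Σ(b_i/K_i) = 8.87/0.000205 + 12.3/377 + 13.1/0.651 = 43288 d.
K_eq = L / Σ(b_i/K_i) = 34.27 / 43288 = 0.0007917 m/day.
Q = K_eq · A · (Δh/L) = 0.0007917 × 1020 × (22.7/34.27) = 0.5349 m³/day.

0.535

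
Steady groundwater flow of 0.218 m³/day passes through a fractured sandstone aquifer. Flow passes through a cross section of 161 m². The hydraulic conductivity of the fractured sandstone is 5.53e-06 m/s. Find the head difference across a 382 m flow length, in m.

Convert K: 5.53e-06 m/s × 86400 = 0.4778 m/day.
From Q = K·A·i, i = Q / (K·A) = 0.218 / (0.4778 × 161.0) = 0.002834.
Head loss Δh = i · L = 0.002834 × 382 = 1.083 m.

1.08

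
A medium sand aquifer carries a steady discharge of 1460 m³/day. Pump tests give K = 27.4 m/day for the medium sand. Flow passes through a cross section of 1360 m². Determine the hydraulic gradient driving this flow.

0.0392

From Q = K·A·i, i = Q / (K·A) = 1460 / (27.40 × 1360) = 0.03918.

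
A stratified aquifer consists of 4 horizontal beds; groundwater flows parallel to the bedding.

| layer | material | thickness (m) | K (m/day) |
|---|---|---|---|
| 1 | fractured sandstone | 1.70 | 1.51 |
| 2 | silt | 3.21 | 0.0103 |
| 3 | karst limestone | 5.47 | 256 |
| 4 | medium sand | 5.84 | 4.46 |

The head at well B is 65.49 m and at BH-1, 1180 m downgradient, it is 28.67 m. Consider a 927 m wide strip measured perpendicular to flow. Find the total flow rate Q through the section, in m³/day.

41300

Flow is parallel to layering, so each bed carries its own Darcy discharge and the transmissivities add.
Σ(K_i·b_i) = 1.51×1.70 + 0.0103×3.21 + 256×5.47 + 4.46×5.84 = 1429 m²/day.
Hydraulic gradient i = (65.49 − 28.67) / 1180 = 36.82 / 1180 = 0.03120.
Q = Σ(K_i·b_i) · W · i = 1429 × 927 × 0.03120 = 41334 m³/day.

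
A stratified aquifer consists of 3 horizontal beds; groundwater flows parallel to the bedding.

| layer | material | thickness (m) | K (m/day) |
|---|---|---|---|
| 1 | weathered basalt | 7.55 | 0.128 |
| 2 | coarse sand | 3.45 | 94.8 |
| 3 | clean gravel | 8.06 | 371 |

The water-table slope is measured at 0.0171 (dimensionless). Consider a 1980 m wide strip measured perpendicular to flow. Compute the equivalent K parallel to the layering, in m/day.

Flow is parallel to layering, so each bed carries its own Darcy discharge and the transmissivities add.
Σ(K_i·b_i) = 0.128×7.55 + 94.8×3.45 + 371×8.06 = 3318 m²/day.
Total thickness b = 19.06 m, so K_eq = Σ(K_i·b_i)/b = 174.1 m/day.

174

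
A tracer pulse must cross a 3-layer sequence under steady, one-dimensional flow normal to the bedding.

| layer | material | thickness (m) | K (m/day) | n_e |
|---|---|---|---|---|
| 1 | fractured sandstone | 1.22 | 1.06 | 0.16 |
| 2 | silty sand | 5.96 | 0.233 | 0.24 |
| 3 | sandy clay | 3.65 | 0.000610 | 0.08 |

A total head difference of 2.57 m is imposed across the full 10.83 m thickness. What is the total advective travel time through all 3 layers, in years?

12.3

With flow normal to the layers, continuity requires the same specific discharge q through every layer.
Σ(b_i/K_i) = 1.22/1.06 + 5.96/0.233 + 3.65/0.000610 = 6010 d.
q = Δh / Σ(b_i/K_i) = 2.57 / 6010 = 0.0004276 m/day.
In each layer the seepage velocity is v_i = q/n_i, so the layer transit time is t_i = b_i·n_i / q:
  layer 1 (fractured sandstone): t_1 = 1.22 × 0.16 / 0.0004276 = 456.5 d
  layer 2 (silty sand): t_2 = 5.96 × 0.24 / 0.0004276 = 3345 d
  layer 3 (sandy clay): t_3 = 3.65 × 0.08 / 0.0004276 = 682.9 d
Total t = Σ t_i = 4485 days = 12.28 years.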